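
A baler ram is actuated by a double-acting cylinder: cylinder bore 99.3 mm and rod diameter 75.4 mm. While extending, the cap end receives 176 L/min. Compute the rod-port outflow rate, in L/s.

Cap-side area A_cap = π/4 × (99.3 mm)² = 7744 mm^2
Rod-side annular area A_ann = π/4 × (99.3² − 75.4²) = 3279 mm^2
Piston speed v = Q_in/A_cap; rod-end outflow Q_out = v × A_ann = Q_in × A_ann/A_cap.

Q_out ≈ 1.24 L/s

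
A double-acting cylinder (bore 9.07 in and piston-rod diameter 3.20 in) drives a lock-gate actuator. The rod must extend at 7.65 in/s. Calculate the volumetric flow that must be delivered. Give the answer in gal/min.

Q ≈ 128 gal/min

Cap-side area A_cap = π/4 × (9.07 in)² = 64.61 in^2
Q = A × v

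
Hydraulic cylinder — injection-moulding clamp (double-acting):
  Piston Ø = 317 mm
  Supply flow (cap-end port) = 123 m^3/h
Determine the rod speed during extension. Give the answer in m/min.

v ≈ 26.0 m/min

Cap-side area A_cap = π/4 × (317 mm)² = 78920 mm^2
v = Q / A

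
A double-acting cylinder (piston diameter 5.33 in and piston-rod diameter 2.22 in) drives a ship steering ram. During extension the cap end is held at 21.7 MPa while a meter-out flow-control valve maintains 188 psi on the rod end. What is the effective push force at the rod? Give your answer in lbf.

Cap-side area A_cap = π/4 × (5.33 in)² = 22.31 in^2
Rod-side annular area A_ann = π/4 × (5.33² − 2.22²) = 18.44 in^2
Net thrust = P_cap·A_cap − P_rod·A_ann = 70220 lbf − 3467 lbf

F ≈ 66800 lbf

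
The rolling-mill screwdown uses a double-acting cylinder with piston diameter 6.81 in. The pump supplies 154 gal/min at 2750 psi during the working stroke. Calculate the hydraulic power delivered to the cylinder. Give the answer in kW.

Hydraulic power = P × Q

W ≈ 184 kW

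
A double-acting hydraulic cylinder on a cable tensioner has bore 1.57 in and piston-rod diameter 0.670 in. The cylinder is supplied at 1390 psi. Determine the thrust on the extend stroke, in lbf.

F ≈ 2690 lbf

Cap-side area A_cap = π/4 × (1.57 in)² = 1.936 in^2
F = P × A_cap = 1390 psi × A_cap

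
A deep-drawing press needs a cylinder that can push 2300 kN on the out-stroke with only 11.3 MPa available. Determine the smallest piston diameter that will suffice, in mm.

D ≈ 509 mm

Extension force acts on the full piston face: F = P × (π/4)D².
D = √(4F / (πP)) = √(4 × 2300 kN / (π × 11.3 MPa))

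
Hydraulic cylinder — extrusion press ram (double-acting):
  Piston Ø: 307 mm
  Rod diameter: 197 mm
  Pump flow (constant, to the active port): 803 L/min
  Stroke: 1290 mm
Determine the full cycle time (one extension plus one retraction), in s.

Cap-side area A_cap = π/4 × (307 mm)² = 74020 mm^2
Rod-side annular area A_ann = π/4 × (307² − 197²) = 43540 mm^2
t_ext = A_cap·L/Q = 7.135 s
t_ret = A_ann·L/Q = 4.197 s
t_cycle = t_ext + t_ret

t ≈ 11.3 s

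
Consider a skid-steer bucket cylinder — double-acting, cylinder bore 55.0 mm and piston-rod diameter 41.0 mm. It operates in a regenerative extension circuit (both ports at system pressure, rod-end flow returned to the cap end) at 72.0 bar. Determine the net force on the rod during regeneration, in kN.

F ≈ 9.51 kN

With equal pressure on both faces, forces on the annular region cancel; the net push is pressure × rod cross-section.
Rod cross-section A_rod = π/4 × (41.0 mm)² = 1320 mm^2
F = P × A_rod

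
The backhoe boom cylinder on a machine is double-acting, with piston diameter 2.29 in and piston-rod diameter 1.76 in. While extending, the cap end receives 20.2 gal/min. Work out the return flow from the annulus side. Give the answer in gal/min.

Q_out ≈ 8.27 gal/min

Cap-side area A_cap = π/4 × (2.29 in)² = 4.119 in^2
Rod-side annular area A_ann = π/4 × (2.29² − 1.76²) = 1.686 in^2
Piston speed v = Q_in/A_cap; rod-end outflow Q_out = v × A_ann = Q_in × A_ann/A_cap.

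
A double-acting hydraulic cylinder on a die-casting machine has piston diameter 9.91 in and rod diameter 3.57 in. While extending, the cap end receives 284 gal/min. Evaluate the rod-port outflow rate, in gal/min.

Q_out ≈ 247 gal/min

Cap-side area A_cap = π/4 × (9.91 in)² = 77.13 in^2
Rod-side annular area A_ann = π/4 × (9.91² − 3.57²) = 67.12 in^2
Piston speed v = Q_in/A_cap; rod-end outflow Q_out = v × A_ann = Q_in × A_ann/A_cap.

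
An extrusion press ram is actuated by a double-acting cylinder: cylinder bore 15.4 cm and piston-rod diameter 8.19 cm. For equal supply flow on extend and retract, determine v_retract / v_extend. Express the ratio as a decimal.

Cap-side area A_cap = π/4 × (15.4 cm)² = 186.3 cm^2
Rod-side annular area A_ann = π/4 × (15.4² − 8.19²) = 133.6 cm^2
For equal Q, v ∝ 1/A, so v_ret/v_ext = A_cap/A_ann.

v_ret/v_ext ≈ 1.39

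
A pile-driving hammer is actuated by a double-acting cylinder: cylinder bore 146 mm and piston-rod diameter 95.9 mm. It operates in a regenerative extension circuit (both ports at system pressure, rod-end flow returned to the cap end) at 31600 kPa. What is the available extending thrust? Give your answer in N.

With equal pressure on both faces, forces on the annular region cancel; the net push is pressure × rod cross-section.
Rod cross-section A_rod = π/4 × (95.9 mm)² = 7223 mm^2
F = P × A_rod

F ≈ 2.28e5 N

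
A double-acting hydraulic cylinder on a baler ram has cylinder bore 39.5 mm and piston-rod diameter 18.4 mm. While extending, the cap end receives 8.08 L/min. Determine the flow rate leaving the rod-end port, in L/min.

Q_out ≈ 6.33 L/min

Cap-side area A_cap = π/4 × (39.5 mm)² = 1225 mm^2
Rod-side annular area A_ann = π/4 × (39.5² − 18.4²) = 959.5 mm^2
Piston speed v = Q_in/A_cap; rod-end outflow Q_out = v × A_ann = Q_in × A_ann/A_cap.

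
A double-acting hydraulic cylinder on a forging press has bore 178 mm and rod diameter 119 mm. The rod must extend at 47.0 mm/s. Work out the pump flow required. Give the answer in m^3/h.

Q ≈ 4.21 m^3/h

Cap-side area A_cap = π/4 × (178 mm)² = 24880 mm^2
Q = A × v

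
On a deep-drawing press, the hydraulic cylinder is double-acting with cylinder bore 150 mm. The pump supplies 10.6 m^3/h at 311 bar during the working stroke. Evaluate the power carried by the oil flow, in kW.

Hydraulic power = P × Q

W ≈ 91.6 kW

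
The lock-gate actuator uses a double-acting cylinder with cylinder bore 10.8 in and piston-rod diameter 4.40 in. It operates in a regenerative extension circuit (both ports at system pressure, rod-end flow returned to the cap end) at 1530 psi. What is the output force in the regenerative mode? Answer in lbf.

With equal pressure on both faces, forces on the annular region cancel; the net push is pressure × rod cross-section.
Rod cross-section A_rod = π/4 × (4.40 in)² = 15.21 in^2
F = P × A_rod

F ≈ 23300 lbf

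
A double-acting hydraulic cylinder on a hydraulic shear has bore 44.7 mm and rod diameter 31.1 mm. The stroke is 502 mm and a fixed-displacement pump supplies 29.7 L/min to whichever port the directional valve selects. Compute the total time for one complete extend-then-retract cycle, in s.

Cap-side area A_cap = π/4 × (44.7 mm)² = 1569 mm^2
Rod-side annular area A_ann = π/4 × (44.7² − 31.1²) = 809.7 mm^2
t_ext = A_cap·L/Q = 1.591 s
t_ret = A_ann·L/Q = 0.8211 s
t_cycle = t_ext + t_ret

t ≈ 2.41 s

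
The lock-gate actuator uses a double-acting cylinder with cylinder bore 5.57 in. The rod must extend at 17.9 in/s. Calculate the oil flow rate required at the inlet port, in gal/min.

Q ≈ 113 gal/min

Cap-side area A_cap = π/4 × (5.57 in)² = 24.37 in^2
Q = A × v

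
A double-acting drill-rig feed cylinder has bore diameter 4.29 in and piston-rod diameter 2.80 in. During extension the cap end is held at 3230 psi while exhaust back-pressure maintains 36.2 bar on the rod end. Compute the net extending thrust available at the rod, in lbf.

Cap-side area A_cap = π/4 × (4.29 in)² = 14.45 in^2
Rod-side annular area A_ann = π/4 × (4.29² − 2.80²) = 8.297 in^2
Net thrust = P_cap·A_cap − P_rod·A_ann = 46690 lbf − 4356 lbf

F ≈ 42300 lbf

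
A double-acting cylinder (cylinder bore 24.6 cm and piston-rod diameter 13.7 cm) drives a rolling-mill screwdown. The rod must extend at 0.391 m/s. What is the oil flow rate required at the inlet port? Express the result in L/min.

Q ≈ 1120 L/min

Cap-side area A_cap = π/4 × (24.6 cm)² = 475.3 cm^2
Q = A × v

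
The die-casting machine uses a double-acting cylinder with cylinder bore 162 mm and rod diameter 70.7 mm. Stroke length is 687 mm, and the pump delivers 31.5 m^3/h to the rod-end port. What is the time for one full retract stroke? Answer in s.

t ≈ 1.31 s

Rod-side annular area A_ann = π/4 × (162² − 70.7²) = 16690 mm^2
Swept volume V = A × L; t = V / Q = A·L / Q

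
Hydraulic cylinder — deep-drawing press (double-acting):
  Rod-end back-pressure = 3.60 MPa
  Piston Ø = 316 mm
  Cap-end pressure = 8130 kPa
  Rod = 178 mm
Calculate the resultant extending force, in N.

F ≈ 4.45e5 N

Cap-side area A_cap = π/4 × (316 mm)² = 78430 mm^2
Rod-side annular area A_ann = π/4 × (316² − 178²) = 53540 mm^2
Net thrust = P_cap·A_cap − P_rod·A_ann = 6.376e5 N − 1.928e5 N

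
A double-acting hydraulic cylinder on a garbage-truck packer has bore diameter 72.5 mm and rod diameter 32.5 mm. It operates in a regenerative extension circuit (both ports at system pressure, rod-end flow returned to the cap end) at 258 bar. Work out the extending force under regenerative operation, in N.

F ≈ 21400 N

With equal pressure on both faces, forces on the annular region cancel; the net push is pressure × rod cross-section.
Rod cross-section A_rod = π/4 × (32.5 mm)² = 829.6 mm^2
F = P × A_rod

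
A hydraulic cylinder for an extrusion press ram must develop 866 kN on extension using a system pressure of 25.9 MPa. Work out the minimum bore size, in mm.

Extension force acts on the full piston face: F = P × (π/4)D².
D = √(4F / (πP)) = √(4 × 866 kN / (π × 25.9 MPa))

D ≈ 206 mm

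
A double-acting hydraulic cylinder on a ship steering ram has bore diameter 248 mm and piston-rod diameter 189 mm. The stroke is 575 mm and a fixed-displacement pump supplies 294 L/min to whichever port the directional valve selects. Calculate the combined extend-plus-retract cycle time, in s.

Cap-side area A_cap = π/4 × (248 mm)² = 48310 mm^2
Rod-side annular area A_ann = π/4 × (248² − 189²) = 20250 mm^2
t_ext = A_cap·L/Q = 5.668 s
t_ret = A_ann·L/Q = 2.376 s
t_cycle = t_ext + t_ret

t ≈ 8.04 s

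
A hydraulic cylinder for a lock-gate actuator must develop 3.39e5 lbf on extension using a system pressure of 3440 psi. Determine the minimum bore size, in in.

Extension force acts on the full piston face: F = P × (π/4)D².
D = √(4F / (πP)) = √(4 × 3.39e5 lbf / (π × 3440 psi))

D ≈ 11.2 in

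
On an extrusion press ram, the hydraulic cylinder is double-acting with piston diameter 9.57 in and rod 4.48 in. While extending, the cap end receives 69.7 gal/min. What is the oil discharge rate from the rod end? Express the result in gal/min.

Q_out ≈ 54.4 gal/min

Cap-side area A_cap = π/4 × (9.57 in)² = 71.93 in^2
Rod-side annular area A_ann = π/4 × (9.57² − 4.48²) = 56.17 in^2
Piston speed v = Q_in/A_cap; rod-end outflow Q_out = v × A_ann = Q_in × A_ann/A_cap.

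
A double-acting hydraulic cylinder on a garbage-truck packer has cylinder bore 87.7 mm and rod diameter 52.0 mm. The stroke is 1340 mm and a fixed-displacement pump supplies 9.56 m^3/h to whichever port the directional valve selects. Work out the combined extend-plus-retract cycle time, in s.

t ≈ 5.02 s

Cap-side area A_cap = π/4 × (87.7 mm)² = 6041 mm^2
Rod-side annular area A_ann = π/4 × (87.7² − 52.0²) = 3917 mm^2
t_ext = A_cap·L/Q = 3.048 s
t_ret = A_ann·L/Q = 1.977 s
t_cycle = t_ext + t_ret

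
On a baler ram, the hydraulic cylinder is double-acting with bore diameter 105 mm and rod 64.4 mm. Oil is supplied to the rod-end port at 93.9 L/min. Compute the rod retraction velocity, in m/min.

v ≈ 17.4 m/min

Rod-side annular area A_ann = π/4 × (105² − 64.4²) = 5402 mm^2
Flow into the rod-end port fills the annular volume.
v = Q / A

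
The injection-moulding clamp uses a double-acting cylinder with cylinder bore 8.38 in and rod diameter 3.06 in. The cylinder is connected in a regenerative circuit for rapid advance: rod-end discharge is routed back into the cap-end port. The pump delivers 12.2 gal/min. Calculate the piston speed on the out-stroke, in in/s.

v ≈ 6.39 in/s

In regeneration the rod-end outflow joins the pump flow into the cap end, so the net volume the pump must supply per unit advance equals the rod cross-section area.
Rod cross-section A_rod = π/4 × (3.06 in)² = 7.354 in^2
v = Q_pump / A_rod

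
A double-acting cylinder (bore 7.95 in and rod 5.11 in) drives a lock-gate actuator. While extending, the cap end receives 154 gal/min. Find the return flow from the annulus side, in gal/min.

Cap-side area A_cap = π/4 × (7.95 in)² = 49.64 in^2
Rod-side annular area A_ann = π/4 × (7.95² − 5.11²) = 29.13 in^2
Piston speed v = Q_in/A_cap; rod-end outflow Q_out = v × A_ann = Q_in × A_ann/A_cap.

Q_out ≈ 90.4 gal/min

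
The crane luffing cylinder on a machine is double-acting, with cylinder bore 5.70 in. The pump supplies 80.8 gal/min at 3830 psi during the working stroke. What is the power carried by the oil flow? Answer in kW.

Hydraulic power = P × Q

W ≈ 135 kW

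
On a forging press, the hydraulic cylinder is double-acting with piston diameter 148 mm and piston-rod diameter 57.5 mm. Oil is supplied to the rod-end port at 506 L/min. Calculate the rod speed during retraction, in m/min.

Rod-side annular area A_ann = π/4 × (148² − 57.5²) = 14610 mm^2
Flow into the rod-end port fills the annular volume.
v = Q / A

v ≈ 34.6 m/min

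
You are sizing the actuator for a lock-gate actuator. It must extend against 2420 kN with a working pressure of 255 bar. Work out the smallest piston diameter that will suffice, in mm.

Extension force acts on the full piston face: F = P × (π/4)D².
D = √(4F / (πP)) = √(4 × 2420 kN / (π × 255 bar))

D ≈ 348 mm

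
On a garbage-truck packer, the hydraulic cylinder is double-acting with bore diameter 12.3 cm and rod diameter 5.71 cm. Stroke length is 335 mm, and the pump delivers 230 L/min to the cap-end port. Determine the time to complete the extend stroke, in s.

Cap-side area A_cap = π/4 × (12.3 cm)² = 118.8 cm^2
Swept volume V = A × L; t = V / Q = A·L / Q

t ≈ 1.04 s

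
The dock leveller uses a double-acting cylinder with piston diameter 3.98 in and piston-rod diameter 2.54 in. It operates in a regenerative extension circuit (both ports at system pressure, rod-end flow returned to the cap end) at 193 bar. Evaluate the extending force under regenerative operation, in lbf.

F ≈ 14200 lbf

With equal pressure on both faces, forces on the annular region cancel; the net push is pressure × rod cross-section.
Rod cross-section A_rod = π/4 × (2.54 in)² = 5.067 in^2
F = P × A_rod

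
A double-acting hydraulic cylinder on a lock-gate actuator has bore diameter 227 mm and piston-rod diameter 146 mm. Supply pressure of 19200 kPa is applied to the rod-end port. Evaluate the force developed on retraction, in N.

Rod-side annular area A_ann = π/4 × (227² − 146²) = 23730 mm^2
On retraction the pressure acts on the annular area (bore minus rod).
F = P × A_ann

F ≈ 4.56e5 N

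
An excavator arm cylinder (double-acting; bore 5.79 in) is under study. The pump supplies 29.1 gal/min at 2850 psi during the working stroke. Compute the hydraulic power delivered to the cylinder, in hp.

Hydraulic power = P × Q

W ≈ 48.4 hp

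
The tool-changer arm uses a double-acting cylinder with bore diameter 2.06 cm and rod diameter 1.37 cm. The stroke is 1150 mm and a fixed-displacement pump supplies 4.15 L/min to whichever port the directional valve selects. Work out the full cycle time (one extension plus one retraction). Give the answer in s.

Cap-side area A_cap = π/4 × (2.06 cm)² = 3.333 cm^2
Rod-side annular area A_ann = π/4 × (2.06² − 1.37²) = 1.859 cm^2
t_ext = A_cap·L/Q = 5.541 s
t_ret = A_ann·L/Q = 3.091 s
t_cycle = t_ext + t_ret

t ≈ 8.63 s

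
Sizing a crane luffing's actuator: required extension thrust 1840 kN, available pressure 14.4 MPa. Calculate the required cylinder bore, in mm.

Extension force acts on the full piston face: F = P × (π/4)D².
D = √(4F / (πP)) = √(4 × 1840 kN / (π × 14.4 MPa))

D ≈ 403 mm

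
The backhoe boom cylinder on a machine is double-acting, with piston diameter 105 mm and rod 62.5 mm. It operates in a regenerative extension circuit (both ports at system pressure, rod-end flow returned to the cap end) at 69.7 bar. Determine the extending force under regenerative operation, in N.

With equal pressure on both faces, forces on the annular region cancel; the net push is pressure × rod cross-section.
Rod cross-section A_rod = π/4 × (62.5 mm)² = 3068 mm^2
F = P × A_rod

F ≈ 21400 N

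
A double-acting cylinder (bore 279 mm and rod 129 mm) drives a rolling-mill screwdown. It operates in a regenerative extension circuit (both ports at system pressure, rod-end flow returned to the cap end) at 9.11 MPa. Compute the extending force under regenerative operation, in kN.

F ≈ 119 kN

With equal pressure on both faces, forces on the annular region cancel; the net push is pressure × rod cross-section.
Rod cross-section A_rod = π/4 × (129 mm)² = 13070 mm^2
F = P × A_rod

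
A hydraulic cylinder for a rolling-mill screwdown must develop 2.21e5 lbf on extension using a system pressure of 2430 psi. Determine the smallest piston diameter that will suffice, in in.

D ≈ 10.8 in

Extension force acts on the full piston face: F = P × (π/4)D².
D = √(4F / (πP)) = √(4 × 2.21e5 lbf / (π × 2430 psi))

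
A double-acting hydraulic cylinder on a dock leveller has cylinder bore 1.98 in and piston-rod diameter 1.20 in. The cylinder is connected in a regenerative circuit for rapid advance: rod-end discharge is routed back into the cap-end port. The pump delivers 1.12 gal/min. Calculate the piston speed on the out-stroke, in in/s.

In regeneration the rod-end outflow joins the pump flow into the cap end, so the net volume the pump must supply per unit advance equals the rod cross-section area.
Rod cross-section A_rod = π/4 × (1.20 in)² = 1.131 in^2
v = Q_pump / A_rod

v ≈ 3.81 in/s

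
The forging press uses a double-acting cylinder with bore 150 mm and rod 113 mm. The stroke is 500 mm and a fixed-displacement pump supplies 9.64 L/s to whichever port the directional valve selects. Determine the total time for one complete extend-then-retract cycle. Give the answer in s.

Cap-side area A_cap = π/4 × (150 mm)² = 17670 mm^2
Rod-side annular area A_ann = π/4 × (150² − 113²) = 7643 mm^2
t_ext = A_cap·L/Q = 0.9166 s
t_ret = A_ann·L/Q = 0.3964 s
t_cycle = t_ext + t_ret

t ≈ 1.31 s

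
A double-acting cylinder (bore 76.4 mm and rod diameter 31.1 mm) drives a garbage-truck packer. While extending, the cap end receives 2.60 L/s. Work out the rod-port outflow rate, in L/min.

Q_out ≈ 130 L/min

Cap-side area A_cap = π/4 × (76.4 mm)² = 4584 mm^2
Rod-side annular area A_ann = π/4 × (76.4² − 31.1²) = 3825 mm^2
Piston speed v = Q_in/A_cap; rod-end outflow Q_out = v × A_ann = Q_in × A_ann/A_cap.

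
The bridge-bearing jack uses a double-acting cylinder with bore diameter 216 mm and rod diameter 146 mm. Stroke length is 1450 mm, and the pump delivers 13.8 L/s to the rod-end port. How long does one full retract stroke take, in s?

Rod-side annular area A_ann = π/4 × (216² − 146²) = 19900 mm^2
Swept volume V = A × L; t = V / Q = A·L / Q

t ≈ 2.09 s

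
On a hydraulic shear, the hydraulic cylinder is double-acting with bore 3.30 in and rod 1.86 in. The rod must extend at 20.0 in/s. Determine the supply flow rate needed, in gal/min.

Cap-side area A_cap = π/4 × (3.30 in)² = 8.553 in^2
Q = A × v

Q ≈ 44.4 gal/min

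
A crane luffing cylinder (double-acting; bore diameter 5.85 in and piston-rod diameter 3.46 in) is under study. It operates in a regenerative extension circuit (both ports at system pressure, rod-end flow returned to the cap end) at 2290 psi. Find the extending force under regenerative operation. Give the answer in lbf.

F ≈ 21500 lbf

With equal pressure on both faces, forces on the annular region cancel; the net push is pressure × rod cross-section.
Rod cross-section A_rod = π/4 × (3.46 in)² = 9.402 in^2
F = P × A_rod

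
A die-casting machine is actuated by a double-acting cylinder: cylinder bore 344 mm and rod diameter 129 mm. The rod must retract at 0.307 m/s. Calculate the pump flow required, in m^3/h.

Rod-side annular area A_ann = π/4 × (344² − 129²) = 79870 mm^2
Q = A × v

Q ≈ 88.3 m^3/h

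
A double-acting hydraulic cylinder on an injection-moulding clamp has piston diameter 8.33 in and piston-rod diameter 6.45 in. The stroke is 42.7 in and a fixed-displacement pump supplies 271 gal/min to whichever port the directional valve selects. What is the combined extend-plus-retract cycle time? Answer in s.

t ≈ 3.12 s

Cap-side area A_cap = π/4 × (8.33 in)² = 54.50 in^2
Rod-side annular area A_ann = π/4 × (8.33² − 6.45²) = 21.82 in^2
t_ext = A_cap·L/Q = 2.230 s
t_ret = A_ann·L/Q = 0.8931 s
t_cycle = t_ext + t_ret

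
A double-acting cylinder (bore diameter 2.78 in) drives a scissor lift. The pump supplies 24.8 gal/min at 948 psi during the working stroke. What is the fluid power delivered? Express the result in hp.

W ≈ 13.7 hp

Hydraulic power = P × Q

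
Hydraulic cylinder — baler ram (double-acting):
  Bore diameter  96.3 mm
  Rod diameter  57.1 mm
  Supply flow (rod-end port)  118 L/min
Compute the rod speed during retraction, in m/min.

v ≈ 25.0 m/min

Rod-side annular area A_ann = π/4 × (96.3² − 57.1²) = 4723 mm^2
Flow into the rod-end port fills the annular volume.
v = Q / A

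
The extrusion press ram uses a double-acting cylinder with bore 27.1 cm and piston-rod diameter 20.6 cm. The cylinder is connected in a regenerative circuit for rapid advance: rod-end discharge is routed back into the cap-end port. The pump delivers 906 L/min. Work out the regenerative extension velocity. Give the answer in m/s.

In regeneration the rod-end outflow joins the pump flow into the cap end, so the net volume the pump must supply per unit advance equals the rod cross-section area.
Rod cross-section A_rod = π/4 × (20.6 cm)² = 333.3 cm^2
v = Q_pump / A_rod

v ≈ 0.453 m/s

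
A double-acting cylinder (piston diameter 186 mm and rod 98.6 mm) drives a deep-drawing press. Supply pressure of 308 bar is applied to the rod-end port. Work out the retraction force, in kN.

Rod-side annular area A_ann = π/4 × (186² − 98.6²) = 19540 mm^2
On retraction the pressure acts on the annular area (bore minus rod).
F = P × A_ann

F ≈ 602 kN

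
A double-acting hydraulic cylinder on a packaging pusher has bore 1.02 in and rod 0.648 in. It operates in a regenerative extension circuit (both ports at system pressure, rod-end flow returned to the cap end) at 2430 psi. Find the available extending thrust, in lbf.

F ≈ 801 lbf

With equal pressure on both faces, forces on the annular region cancel; the net push is pressure × rod cross-section.
Rod cross-section A_rod = π/4 × (0.648 in)² = 0.3298 in^2
F = P × A_rod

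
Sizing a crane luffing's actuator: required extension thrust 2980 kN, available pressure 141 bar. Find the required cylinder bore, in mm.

D ≈ 519 mm

Extension force acts on the full piston face: F = P × (π/4)D².
D = √(4F / (πP)) = √(4 × 2980 kN / (π × 141 bar))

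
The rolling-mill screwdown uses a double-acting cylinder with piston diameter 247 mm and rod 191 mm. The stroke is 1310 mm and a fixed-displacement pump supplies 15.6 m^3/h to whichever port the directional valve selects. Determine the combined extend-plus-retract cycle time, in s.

Cap-side area A_cap = π/4 × (247 mm)² = 47920 mm^2
Rod-side annular area A_ann = π/4 × (247² − 191²) = 19260 mm^2
t_ext = A_cap·L/Q = 14.49 s
t_ret = A_ann·L/Q = 5.824 s
t_cycle = t_ext + t_ret

t ≈ 20.3 s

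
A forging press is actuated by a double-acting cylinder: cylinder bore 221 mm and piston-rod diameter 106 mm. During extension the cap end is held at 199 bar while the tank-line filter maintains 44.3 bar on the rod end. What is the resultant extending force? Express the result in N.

Cap-side area A_cap = π/4 × (221 mm)² = 38360 mm^2
Rod-side annular area A_ann = π/4 × (221² − 106²) = 29530 mm^2
Net thrust = P_cap·A_cap − P_rod·A_ann = 7.634e5 N − 1.308e5 N

F ≈ 6.33e5 N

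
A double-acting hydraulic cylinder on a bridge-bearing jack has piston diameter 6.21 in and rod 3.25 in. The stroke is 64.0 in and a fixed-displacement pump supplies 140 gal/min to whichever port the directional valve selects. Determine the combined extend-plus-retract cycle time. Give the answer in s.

Cap-side area A_cap = π/4 × (6.21 in)² = 30.29 in^2
Rod-side annular area A_ann = π/4 × (6.21² − 3.25²) = 21.99 in^2
t_ext = A_cap·L/Q = 3.596 s
t_ret = A_ann·L/Q = 2.611 s
t_cycle = t_ext + t_ret

t ≈ 6.21 s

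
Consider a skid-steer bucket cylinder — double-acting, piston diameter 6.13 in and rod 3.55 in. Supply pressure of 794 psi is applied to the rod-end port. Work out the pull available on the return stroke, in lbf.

Rod-side annular area A_ann = π/4 × (6.13² − 3.55²) = 19.61 in^2
On retraction the pressure acts on the annular area (bore minus rod).
F = P × A_ann

F ≈ 15600 lbf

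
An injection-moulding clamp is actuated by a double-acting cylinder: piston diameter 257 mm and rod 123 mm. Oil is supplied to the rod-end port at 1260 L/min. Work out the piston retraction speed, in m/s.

v ≈ 0.525 m/s

Rod-side annular area A_ann = π/4 × (257² − 123²) = 39990 mm^2
Flow into the rod-end port fills the annular volume.
v = Q / A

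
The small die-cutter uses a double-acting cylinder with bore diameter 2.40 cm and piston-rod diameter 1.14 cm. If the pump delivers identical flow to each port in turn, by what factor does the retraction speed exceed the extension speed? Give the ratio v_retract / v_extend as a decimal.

v_ret/v_ext ≈ 1.29

Cap-side area A_cap = π/4 × (2.40 cm)² = 4.524 cm^2
Rod-side annular area A_ann = π/4 × (2.40² − 1.14²) = 3.503 cm^2
For equal Q, v ∝ 1/A, so v_ret/v_ext = A_cap/A_ann.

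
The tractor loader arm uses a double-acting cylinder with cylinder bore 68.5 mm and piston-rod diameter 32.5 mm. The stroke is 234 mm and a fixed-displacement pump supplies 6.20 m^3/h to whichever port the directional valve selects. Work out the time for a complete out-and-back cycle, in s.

Cap-side area A_cap = π/4 × (68.5 mm)² = 3685 mm^2
Rod-side annular area A_ann = π/4 × (68.5² − 32.5²) = 2856 mm^2
t_ext = A_cap·L/Q = 0.5007 s
t_ret = A_ann·L/Q = 0.3880 s
t_cycle = t_ext + t_ret

t ≈ 0.889 s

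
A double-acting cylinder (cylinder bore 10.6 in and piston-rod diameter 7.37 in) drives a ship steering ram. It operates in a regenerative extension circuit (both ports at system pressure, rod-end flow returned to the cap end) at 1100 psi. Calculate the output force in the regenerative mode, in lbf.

F ≈ 46900 lbf

With equal pressure on both faces, forces on the annular region cancel; the net push is pressure × rod cross-section.
Rod cross-section A_rod = π/4 × (7.37 in)² = 42.66 in^2
F = P × A_rod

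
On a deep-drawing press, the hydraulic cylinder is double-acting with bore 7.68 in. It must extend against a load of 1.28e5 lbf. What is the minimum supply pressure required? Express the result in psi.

P ≈ 2760 psi

Cap-side area A_cap = π/4 × (7.68 in)² = 46.32 in^2
P = F / A = 1.28e5 lbf / A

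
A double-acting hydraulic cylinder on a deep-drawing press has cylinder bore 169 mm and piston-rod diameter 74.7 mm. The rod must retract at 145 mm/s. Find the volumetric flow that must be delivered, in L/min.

Rod-side annular area A_ann = π/4 × (169² − 74.7²) = 18050 mm^2
Q = A × v

Q ≈ 157 L/min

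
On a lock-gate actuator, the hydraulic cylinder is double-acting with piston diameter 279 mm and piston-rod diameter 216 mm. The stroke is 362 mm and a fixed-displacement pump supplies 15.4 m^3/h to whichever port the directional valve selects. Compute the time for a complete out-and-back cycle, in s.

Cap-side area A_cap = π/4 × (279 mm)² = 61140 mm^2
Rod-side annular area A_ann = π/4 × (279² − 216²) = 24490 mm^2
t_ext = A_cap·L/Q = 5.174 s
t_ret = A_ann·L/Q = 2.073 s
t_cycle = t_ext + t_ret

t ≈ 7.25 s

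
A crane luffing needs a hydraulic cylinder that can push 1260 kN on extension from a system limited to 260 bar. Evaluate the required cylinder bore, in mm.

D ≈ 248 mm

Extension force acts on the full piston face: F = P × (π/4)D².
D = √(4F / (πP)) = √(4 × 1260 kN / (π × 260 bar))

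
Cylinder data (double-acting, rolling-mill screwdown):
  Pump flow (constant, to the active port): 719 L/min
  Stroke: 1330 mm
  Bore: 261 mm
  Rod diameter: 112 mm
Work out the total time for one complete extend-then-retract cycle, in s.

Cap-side area A_cap = π/4 × (261 mm)² = 53500 mm^2
Rod-side annular area A_ann = π/4 × (261² − 112²) = 43650 mm^2
t_ext = A_cap·L/Q = 5.938 s
t_ret = A_ann·L/Q = 4.845 s
t_cycle = t_ext + t_ret

t ≈ 10.8 s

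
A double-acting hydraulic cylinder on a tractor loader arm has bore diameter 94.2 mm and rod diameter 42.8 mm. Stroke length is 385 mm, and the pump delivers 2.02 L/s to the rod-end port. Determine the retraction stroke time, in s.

t ≈ 1.05 s

Rod-side annular area A_ann = π/4 × (94.2² − 42.8²) = 5531 mm^2
Swept volume V = A × L; t = V / Q = A·L / Q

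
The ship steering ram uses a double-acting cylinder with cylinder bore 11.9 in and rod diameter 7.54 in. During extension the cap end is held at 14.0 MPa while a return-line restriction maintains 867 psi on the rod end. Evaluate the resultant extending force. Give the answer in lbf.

F ≈ 1.68e5 lbf

Cap-side area A_cap = π/4 × (11.9 in)² = 111.2 in^2
Rod-side annular area A_ann = π/4 × (11.9² − 7.54²) = 66.57 in^2
Net thrust = P_cap·A_cap − P_rod·A_ann = 2.258e5 lbf − 57720 lbf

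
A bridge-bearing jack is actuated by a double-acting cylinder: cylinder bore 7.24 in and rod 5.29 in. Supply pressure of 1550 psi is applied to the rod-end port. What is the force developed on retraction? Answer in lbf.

F ≈ 29700 lbf

Rod-side annular area A_ann = π/4 × (7.24² − 5.29²) = 19.19 in^2
On retraction the pressure acts on the annular area (bore minus rod).
F = P × A_ann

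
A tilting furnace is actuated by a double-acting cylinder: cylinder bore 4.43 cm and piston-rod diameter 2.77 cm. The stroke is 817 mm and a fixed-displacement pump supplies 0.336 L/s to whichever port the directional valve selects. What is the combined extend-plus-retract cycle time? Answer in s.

t ≈ 6.03 s

Cap-side area A_cap = π/4 × (4.43 cm)² = 15.41 cm^2
Rod-side annular area A_ann = π/4 × (4.43² − 2.77²) = 9.387 cm^2
t_ext = A_cap·L/Q = 3.748 s
t_ret = A_ann·L/Q = 2.283 s
t_cycle = t_ext + t_ret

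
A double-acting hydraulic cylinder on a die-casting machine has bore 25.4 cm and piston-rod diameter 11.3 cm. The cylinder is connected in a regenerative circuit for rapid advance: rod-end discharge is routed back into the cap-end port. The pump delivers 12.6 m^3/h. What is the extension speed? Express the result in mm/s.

v ≈ 349 mm/s

In regeneration the rod-end outflow joins the pump flow into the cap end, so the net volume the pump must supply per unit advance equals the rod cross-section area.
Rod cross-section A_rod = π/4 × (11.3 cm)² = 100.3 cm^2
v = Q_pump / A_rod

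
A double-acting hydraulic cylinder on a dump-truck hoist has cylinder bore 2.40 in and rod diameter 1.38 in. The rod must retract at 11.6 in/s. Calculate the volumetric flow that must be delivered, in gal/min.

Rod-side annular area A_ann = π/4 × (2.40² − 1.38²) = 3.028 in^2
Q = A × v

Q ≈ 9.12 gal/min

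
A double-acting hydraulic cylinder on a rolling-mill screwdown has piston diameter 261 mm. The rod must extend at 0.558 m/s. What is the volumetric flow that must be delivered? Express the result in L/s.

Cap-side area A_cap = π/4 × (261 mm)² = 53500 mm^2
Q = A × v

Q ≈ 29.9 L/s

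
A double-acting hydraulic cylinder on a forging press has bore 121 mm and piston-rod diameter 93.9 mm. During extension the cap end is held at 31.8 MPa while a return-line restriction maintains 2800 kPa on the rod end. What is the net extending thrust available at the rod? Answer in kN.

F ≈ 353 kN

Cap-side area A_cap = π/4 × (121 mm)² = 11500 mm^2
Rod-side annular area A_ann = π/4 × (121² − 93.9²) = 4574 mm^2
Net thrust = P_cap·A_cap − P_rod·A_ann = 365.7 kN − 12.81 kN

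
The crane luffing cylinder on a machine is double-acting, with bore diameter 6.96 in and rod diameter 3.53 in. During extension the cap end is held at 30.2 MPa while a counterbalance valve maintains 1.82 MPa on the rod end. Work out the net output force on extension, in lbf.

F ≈ 1.59e5 lbf

Cap-side area A_cap = π/4 × (6.96 in)² = 38.05 in^2
Rod-side annular area A_ann = π/4 × (6.96² − 3.53²) = 28.26 in^2
Net thrust = P_cap·A_cap − P_rod·A_ann = 1.666e5 lbf − 7460 lbf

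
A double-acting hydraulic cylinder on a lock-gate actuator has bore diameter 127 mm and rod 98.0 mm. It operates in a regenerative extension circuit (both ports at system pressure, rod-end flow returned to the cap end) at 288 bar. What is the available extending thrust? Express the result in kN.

F ≈ 217 kN

With equal pressure on both faces, forces on the annular region cancel; the net push is pressure × rod cross-section.
Rod cross-section A_rod = π/4 × (98.0 mm)² = 7543 mm^2
F = P × A_rod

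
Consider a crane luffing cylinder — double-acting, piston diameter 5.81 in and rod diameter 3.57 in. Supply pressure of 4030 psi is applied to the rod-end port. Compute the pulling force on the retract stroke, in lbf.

Rod-side annular area A_ann = π/4 × (5.81² − 3.57²) = 16.50 in^2
On retraction the pressure acts on the annular area (bore minus rod).
F = P × A_ann

F ≈ 66500 lbf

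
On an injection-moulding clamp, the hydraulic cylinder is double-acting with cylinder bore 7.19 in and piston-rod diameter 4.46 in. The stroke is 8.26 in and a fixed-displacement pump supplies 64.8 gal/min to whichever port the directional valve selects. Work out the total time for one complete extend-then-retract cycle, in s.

Cap-side area A_cap = π/4 × (7.19 in)² = 40.60 in^2
Rod-side annular area A_ann = π/4 × (7.19² − 4.46²) = 24.98 in^2
t_ext = A_cap·L/Q = 1.344 s
t_ret = A_ann·L/Q = 0.8270 s
t_cycle = t_ext + t_ret

t ≈ 2.17 s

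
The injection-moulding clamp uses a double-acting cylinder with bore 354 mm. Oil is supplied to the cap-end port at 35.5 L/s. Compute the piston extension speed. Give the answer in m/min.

Cap-side area A_cap = π/4 × (354 mm)² = 98420 mm^2
v = Q / A

v ≈ 21.6 m/min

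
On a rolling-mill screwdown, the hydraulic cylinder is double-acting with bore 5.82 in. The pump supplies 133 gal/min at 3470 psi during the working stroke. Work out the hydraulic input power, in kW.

Hydraulic power = P × Q

W ≈ 201 kW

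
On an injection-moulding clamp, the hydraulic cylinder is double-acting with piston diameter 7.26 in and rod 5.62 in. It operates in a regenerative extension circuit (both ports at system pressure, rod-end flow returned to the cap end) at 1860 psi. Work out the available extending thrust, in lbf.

With equal pressure on both faces, forces on the annular region cancel; the net push is pressure × rod cross-section.
Rod cross-section A_rod = π/4 × (5.62 in)² = 24.81 in^2
F = P × A_rod

F ≈ 46100 lbf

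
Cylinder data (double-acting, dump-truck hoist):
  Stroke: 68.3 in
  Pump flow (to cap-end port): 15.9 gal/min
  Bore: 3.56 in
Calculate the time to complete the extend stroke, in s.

t ≈ 11.1 s

Cap-side area A_cap = π/4 × (3.56 in)² = 9.954 in^2
Swept volume V = A × L; t = V / Q = A·L / Q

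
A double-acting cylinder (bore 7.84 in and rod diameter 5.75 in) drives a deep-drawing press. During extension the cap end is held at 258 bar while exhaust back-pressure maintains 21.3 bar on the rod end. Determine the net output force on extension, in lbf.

Cap-side area A_cap = π/4 × (7.84 in)² = 48.27 in^2
Rod-side annular area A_ann = π/4 × (7.84² − 5.75²) = 22.31 in^2
Net thrust = P_cap·A_cap − P_rod·A_ann = 1.806e5 lbf − 6892 lbf

F ≈ 1.74e5 lbf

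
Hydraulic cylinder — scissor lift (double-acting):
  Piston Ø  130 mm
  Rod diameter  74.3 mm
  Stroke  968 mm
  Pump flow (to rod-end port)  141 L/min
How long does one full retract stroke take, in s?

t ≈ 3.68 s

Rod-side annular area A_ann = π/4 × (130² − 74.3²) = 8937 mm^2
Swept volume V = A × L; t = V / Q = A·L / Q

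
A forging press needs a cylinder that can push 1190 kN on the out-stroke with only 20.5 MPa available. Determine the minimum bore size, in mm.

Extension force acts on the full piston face: F = P × (π/4)D².
D = √(4F / (πP)) = √(4 × 1190 kN / (π × 20.5 MPa))

D ≈ 272 mm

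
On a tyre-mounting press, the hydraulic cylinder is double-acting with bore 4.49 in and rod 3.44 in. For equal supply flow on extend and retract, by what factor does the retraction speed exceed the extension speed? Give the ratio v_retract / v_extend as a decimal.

v_ret/v_ext ≈ 2.42

Cap-side area A_cap = π/4 × (4.49 in)² = 15.83 in^2
Rod-side annular area A_ann = π/4 × (4.49² − 3.44²) = 6.540 in^2
For equal Q, v ∝ 1/A, so v_ret/v_ext = A_cap/A_ann.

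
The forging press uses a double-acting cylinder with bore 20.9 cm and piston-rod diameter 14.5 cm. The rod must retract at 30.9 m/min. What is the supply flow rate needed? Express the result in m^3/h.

Rod-side annular area A_ann = π/4 × (20.9² − 14.5²) = 177.9 cm^2
Q = A × v

Q ≈ 33.0 m^3/h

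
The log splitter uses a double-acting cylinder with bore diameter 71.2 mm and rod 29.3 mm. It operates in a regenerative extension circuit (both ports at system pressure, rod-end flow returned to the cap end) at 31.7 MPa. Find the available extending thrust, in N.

F ≈ 21400 N

With equal pressure on both faces, forces on the annular region cancel; the net push is pressure × rod cross-section.
Rod cross-section A_rod = π/4 × (29.3 mm)² = 674.3 mm^2
F = P × A_rod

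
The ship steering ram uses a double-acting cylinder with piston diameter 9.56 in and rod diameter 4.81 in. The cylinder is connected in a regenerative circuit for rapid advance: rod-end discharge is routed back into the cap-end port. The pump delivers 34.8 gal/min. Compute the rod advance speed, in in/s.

In regeneration the rod-end outflow joins the pump flow into the cap end, so the net volume the pump must supply per unit advance equals the rod cross-section area.
Rod cross-section A_rod = π/4 × (4.81 in)² = 18.17 in^2
v = Q_pump / A_rod

v ≈ 7.37 in/s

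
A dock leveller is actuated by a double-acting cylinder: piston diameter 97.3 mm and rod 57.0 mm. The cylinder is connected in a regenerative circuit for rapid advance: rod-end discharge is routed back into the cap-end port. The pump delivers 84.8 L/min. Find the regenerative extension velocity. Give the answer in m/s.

v ≈ 0.554 m/s

In regeneration the rod-end outflow joins the pump flow into the cap end, so the net volume the pump must supply per unit advance equals the rod cross-section area.
Rod cross-section A_rod = π/4 × (57.0 mm)² = 2552 mm^2
v = Q_pump / A_rod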